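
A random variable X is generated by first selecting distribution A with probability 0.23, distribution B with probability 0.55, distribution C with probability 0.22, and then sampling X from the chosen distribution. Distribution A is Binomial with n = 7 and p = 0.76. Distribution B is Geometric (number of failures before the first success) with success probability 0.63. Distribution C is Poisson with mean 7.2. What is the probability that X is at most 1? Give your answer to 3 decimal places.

Conditional on each component, P(X ≤ 1): A: 0.00106253; B: 0.8631; C: 0.006122.
By total probability, P(X ≤ 1) = 0.23·0.00106253 + 0.55·0.8631 + 0.22·0.006122 = 0.476296.

0.476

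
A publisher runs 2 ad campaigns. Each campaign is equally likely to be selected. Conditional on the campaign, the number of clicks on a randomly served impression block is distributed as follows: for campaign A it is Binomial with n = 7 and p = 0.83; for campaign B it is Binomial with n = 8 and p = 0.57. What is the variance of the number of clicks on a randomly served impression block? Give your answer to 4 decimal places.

1.8649

Per component, A: μ=5.81, E[X²]=34.7438; B: μ=4.56, E[X²]=22.7544.
E[X] = 0.5·5.81 + 0.5·4.56 = 5.185.
E[X²] = 0.5·34.7438 + 0.5·22.7544 = 28.7491.
Var(X) = E[X²] − (E[X])² = 28.7491 − 26.8842 = 1.86487.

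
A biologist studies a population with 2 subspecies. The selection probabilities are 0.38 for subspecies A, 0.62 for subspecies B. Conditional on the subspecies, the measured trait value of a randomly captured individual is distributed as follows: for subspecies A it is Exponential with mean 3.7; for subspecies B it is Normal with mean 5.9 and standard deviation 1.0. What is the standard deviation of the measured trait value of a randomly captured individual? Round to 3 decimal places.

Per component, A: μ=3.7, E[X²]=27.38; B: μ=5.9, E[X²]=35.81.
E[X] = 0.38·3.7 + 0.62·5.9 = 5.064.
E[X²] = 0.38·27.38 + 0.62·35.81 = 32.6066.
Var(X) = E[X²] − (E[X])² = 32.6066 − 25.6441 = 6.9625.
SD(X) = √6.9625 = 2.63866.

2.639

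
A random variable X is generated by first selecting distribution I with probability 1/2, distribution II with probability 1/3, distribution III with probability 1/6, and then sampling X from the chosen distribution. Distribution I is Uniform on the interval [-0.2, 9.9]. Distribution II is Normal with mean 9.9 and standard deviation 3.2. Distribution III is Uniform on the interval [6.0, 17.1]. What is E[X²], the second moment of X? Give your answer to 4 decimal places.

76.0400

For each component E[X²] = Var + (mean)², giving I: 32.0233; II: 108.25; III: 143.67.
Overall E[X²] = 0.5·32.0233 + 0.333333·108.25 + 0.166667·143.67 = 76.04.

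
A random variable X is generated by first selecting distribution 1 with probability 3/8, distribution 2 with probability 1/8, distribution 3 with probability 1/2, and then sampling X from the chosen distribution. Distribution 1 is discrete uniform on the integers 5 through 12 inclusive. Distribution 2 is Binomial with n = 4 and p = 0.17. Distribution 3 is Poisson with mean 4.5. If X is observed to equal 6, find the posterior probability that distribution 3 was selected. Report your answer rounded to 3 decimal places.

0.577

Likelihoods P(X=6 | ·): 1: 0.125; 2: 0; 3: 0.12812.
Posterior ∝ prior × likelihood. Numerator for 3: 0.5·0.12812 = 0.0640601.
Normalizing constant: 0.375·0.125 + 0.125·0 + 0.5·0.12812 = 0.110935.
P(3 | observation) = 0.0640601 / 0.110935 = 0.577456.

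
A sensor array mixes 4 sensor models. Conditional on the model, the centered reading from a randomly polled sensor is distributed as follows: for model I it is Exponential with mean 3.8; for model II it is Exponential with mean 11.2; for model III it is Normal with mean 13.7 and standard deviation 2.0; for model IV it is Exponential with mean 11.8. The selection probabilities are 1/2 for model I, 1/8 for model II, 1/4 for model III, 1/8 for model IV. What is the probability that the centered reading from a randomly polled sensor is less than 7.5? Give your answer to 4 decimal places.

Conditional on each model, P(X < 7.5): I: 0.861056; II: 0.488109; III: 0.000967603; IV: 0.470379.
By total probability, P(X < 7.5) = 0.5·0.861056 + 0.125·0.488109 + 0.25·0.000967603 + 0.125·0.470379 = 0.550581.

0.5506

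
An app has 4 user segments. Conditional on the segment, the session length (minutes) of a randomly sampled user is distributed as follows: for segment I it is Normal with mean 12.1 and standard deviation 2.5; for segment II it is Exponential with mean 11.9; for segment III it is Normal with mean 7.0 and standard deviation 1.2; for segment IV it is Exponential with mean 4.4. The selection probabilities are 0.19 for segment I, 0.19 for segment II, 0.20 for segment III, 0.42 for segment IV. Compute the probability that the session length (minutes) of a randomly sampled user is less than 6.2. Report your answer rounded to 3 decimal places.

0.447

Conditional on each segment, P(X < 6.2): I: 0.00913747; II: 0.406079; III: 0.252493; IV: 0.755635.
By total probability, P(X < 6.2) = 0.19·0.00913747 + 0.19·0.406079 + 0.2·0.252493 + 0.42·0.755635 = 0.446756.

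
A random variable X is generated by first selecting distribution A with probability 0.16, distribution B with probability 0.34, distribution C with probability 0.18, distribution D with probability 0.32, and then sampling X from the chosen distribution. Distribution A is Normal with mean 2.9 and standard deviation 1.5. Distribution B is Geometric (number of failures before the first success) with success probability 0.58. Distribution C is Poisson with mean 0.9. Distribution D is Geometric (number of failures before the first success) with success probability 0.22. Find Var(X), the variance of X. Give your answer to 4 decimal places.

7.7686

Per component, A: μ=2.9, E[X²]=10.66; B: μ=0.724138, E[X²]=1.77289; C: μ=0.9, E[X²]=1.71; D: μ=3.54545, E[X²]=28.686.
E[X] = 0.16·2.9 + 0.34·0.724138 + 0.18·0.9 + 0.32·3.54545 = 2.00675.
E[X²] = 0.16·10.66 + 0.34·1.77289 + 0.18·1.71 + 0.32·28.686 = 11.7957.
Var(X) = E[X²] − (E[X])² = 11.7957 − 4.02705 = 7.76863.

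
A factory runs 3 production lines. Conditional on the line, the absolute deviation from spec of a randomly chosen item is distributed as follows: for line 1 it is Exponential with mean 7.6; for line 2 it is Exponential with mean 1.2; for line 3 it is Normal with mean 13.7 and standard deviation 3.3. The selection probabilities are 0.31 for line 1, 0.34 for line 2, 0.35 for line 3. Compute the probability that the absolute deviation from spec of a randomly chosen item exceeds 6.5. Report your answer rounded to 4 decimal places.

Conditional on each line, P(X > 6.5): 1: 0.425171; 2: 0.00444193; 3: 0.985439.
By total probability, P(X > 6.5) = 0.31·0.425171 + 0.34·0.00444193 + 0.35·0.985439 = 0.478217.

0.4782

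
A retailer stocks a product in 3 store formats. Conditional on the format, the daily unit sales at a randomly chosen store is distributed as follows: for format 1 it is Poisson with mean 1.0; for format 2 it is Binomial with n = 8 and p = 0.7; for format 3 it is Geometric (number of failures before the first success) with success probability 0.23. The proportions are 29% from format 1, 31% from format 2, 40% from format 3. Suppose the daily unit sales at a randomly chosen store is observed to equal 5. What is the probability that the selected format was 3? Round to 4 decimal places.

0.2381

Likelihoods P(X=5 | ·): 1: 0.00306566; 2: 0.254122; 3: 0.062256.
Posterior ∝ prior × likelihood. Numerator for 3: 0.4·0.062256 = 0.0249024.
Normalizing constant: 0.29·0.00306566 + 0.31·0.254122 + 0.4·0.062256 = 0.104569.
P(3 | observation) = 0.0249024 / 0.104569 = 0.238143.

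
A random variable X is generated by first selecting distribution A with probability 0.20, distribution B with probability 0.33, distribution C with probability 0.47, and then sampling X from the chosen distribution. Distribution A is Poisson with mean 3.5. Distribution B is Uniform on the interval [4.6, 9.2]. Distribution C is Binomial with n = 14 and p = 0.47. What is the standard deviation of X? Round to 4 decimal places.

2.1428

Per component, A: μ=3.5, E[X²]=15.75; B: μ=6.9, E[X²]=49.3733; C: μ=6.58, E[X²]=46.7838.
E[X] = 0.2·3.5 + 0.33·6.9 + 0.47·6.58 = 6.0696.
E[X²] = 0.2·15.75 + 0.33·49.3733 + 0.47·46.7838 = 41.4316.
Var(X) = E[X²] − (E[X])² = 41.4316 − 36.84 = 4.59154.
SD(X) = √4.59154 = 2.14279.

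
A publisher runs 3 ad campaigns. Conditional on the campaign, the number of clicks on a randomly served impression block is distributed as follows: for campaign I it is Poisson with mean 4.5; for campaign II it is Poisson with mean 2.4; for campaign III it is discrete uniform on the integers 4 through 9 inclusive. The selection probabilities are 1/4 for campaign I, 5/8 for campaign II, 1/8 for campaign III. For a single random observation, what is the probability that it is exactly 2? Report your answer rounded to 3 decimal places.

Conditional on each campaign, P(X = 2): I: 0.112479; II: 0.261268; III: 0.
By total probability, P(X = 2) = 0.25·0.112479 + 0.625·0.261268 + 0.125·0 = 0.191412.

0.191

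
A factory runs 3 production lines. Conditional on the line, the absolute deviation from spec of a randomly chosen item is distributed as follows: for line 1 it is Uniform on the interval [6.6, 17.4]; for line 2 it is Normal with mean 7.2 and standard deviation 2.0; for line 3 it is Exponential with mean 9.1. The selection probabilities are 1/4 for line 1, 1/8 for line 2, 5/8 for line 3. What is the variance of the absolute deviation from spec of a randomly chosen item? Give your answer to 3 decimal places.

57.002

Per component, 1: μ=12, E[X²]=153.72; 2: μ=7.2, E[X²]=55.84; 3: μ=9.1, E[X²]=165.62.
E[X] = 0.25·12 + 0.125·7.2 + 0.625·9.1 = 9.5875.
E[X²] = 0.25·153.72 + 0.125·55.84 + 0.625·165.62 = 148.922.
Var(X) = E[X²] − (E[X])² = 148.922 − 91.9202 = 57.0023.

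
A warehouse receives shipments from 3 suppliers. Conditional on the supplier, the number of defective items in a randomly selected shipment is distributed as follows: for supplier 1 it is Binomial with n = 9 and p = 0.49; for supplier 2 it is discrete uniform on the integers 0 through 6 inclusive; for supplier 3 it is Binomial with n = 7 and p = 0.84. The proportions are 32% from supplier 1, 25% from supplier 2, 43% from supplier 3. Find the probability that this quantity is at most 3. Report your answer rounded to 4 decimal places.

0.2371

Conditional on each supplier, P(X ≤ 3): 1: 0.273982; 2: 0.571429; 3: 0.0152503.
By total probability, P(X ≤ 3) = 0.32·0.273982 + 0.25·0.571429 + 0.43·0.0152503 = 0.237089.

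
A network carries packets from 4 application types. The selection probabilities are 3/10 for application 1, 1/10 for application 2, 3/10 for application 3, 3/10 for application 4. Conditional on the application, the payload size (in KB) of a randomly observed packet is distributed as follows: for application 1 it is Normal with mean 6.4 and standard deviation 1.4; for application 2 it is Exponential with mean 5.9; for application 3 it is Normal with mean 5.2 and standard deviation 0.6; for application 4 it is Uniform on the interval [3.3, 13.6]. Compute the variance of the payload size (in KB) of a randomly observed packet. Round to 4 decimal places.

Per component, 1: μ=6.4, E[X²]=42.92; 2: μ=5.9, E[X²]=69.62; 3: μ=5.2, E[X²]=27.4; 4: μ=8.45, E[X²]=80.2433.
E[X] = 0.3·6.4 + 0.1·5.9 + 0.3·5.2 + 0.3·8.45 = 6.605.
E[X²] = 0.3·42.92 + 0.1·69.62 + 0.3·27.4 + 0.3·80.2433 = 52.131.
Var(X) = E[X²] − (E[X])² = 52.131 − 43.626 = 8.50498.

8.5050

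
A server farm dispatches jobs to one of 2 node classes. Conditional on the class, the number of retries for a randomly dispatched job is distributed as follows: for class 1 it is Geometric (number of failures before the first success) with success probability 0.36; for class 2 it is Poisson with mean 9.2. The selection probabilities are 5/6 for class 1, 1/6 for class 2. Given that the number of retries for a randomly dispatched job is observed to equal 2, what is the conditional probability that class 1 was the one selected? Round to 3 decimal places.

0.994

Likelihoods P(X=2 | ·): 1: 0.147456; 2: 0.00427599.
Posterior ∝ prior × likelihood. Numerator for 1: 0.833333·0.147456 = 0.12288.
Normalizing constant: 0.833333·0.147456 + 0.166667·0.00427599 = 0.123593.
P(1 | observation) = 0.12288 / 0.123593 = 0.994234.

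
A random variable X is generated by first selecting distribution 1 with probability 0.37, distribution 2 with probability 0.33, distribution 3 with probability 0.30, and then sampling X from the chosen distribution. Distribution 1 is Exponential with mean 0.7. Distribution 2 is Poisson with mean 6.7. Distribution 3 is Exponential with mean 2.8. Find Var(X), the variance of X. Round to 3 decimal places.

11.135

Per component, 1: μ=0.7, E[X²]=0.98; 2: μ=6.7, E[X²]=51.59; 3: μ=2.8, E[X²]=15.68.
E[X] = 0.37·0.7 + 0.33·6.7 + 0.3·2.8 = 3.31.
E[X²] = 0.37·0.98 + 0.33·51.59 + 0.3·15.68 = 22.0913.
Var(X) = E[X²] − (E[X])² = 22.0913 − 10.9561 = 11.1352.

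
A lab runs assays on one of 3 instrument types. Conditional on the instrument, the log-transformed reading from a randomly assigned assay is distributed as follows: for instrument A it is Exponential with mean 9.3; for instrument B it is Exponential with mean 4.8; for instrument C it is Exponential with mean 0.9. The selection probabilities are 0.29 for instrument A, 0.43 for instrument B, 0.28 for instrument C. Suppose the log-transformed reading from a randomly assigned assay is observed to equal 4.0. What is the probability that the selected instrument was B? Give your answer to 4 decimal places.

0.6193

Likelihoods f(4.0 | ·): A: 0.0699397; B: 0.0905413; C: 0.0130485.
Posterior ∝ prior × likelihood. Numerator for B: 0.43·0.0905413 = 0.0389328.
Normalizing constant: 0.29·0.0699397 + 0.43·0.0905413 + 0.28·0.0130485 = 0.0628688.
P(B | observation) = 0.0389328 / 0.0628688 = 0.61927.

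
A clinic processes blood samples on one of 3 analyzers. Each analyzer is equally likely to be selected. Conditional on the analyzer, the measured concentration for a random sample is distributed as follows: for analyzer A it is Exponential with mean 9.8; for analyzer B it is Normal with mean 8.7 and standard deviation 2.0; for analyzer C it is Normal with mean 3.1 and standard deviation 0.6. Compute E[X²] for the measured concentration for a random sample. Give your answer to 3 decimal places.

For each component E[X²] = Var + (mean)², giving A: 192.08; B: 79.69; C: 9.97.
Overall E[X²] = 0.333333·192.08 + 0.333333·79.69 + 0.333333·9.97 = 93.9133.

93.913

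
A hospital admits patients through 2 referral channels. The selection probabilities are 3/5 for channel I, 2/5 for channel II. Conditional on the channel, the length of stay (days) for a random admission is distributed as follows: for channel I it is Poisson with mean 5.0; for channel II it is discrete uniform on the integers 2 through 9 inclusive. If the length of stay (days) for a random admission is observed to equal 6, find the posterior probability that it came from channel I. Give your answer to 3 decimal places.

0.637

Likelihoods P(X=6 | ·): I: 0.146223; II: 0.125.
Posterior ∝ prior × likelihood. Numerator for I: 0.6·0.146223 = 0.0877337.
Normalizing constant: 0.6·0.146223 + 0.4·0.125 = 0.137734.
P(I | observation) = 0.0877337 / 0.137734 = 0.636981.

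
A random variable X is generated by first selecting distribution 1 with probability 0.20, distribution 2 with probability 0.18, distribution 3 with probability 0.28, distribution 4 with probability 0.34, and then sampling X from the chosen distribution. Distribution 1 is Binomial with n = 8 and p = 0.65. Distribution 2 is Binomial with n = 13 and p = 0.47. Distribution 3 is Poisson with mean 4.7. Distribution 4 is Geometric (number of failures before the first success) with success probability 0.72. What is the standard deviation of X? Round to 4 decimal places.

2.8173

Per component, 1: μ=5.2, E[X²]=28.86; 2: μ=6.11, E[X²]=40.5704; 3: μ=4.7, E[X²]=26.79; 4: μ=0.388889, E[X²]=0.691358.
E[X] = 0.2·5.2 + 0.18·6.11 + 0.28·4.7 + 0.34·0.388889 = 3.58802.
E[X²] = 0.2·28.86 + 0.18·40.5704 + 0.28·26.79 + 0.34·0.691358 = 20.8109.
Var(X) = E[X²] − (E[X])² = 20.8109 − 12.8739 = 7.93703.
SD(X) = √7.93703 = 2.81727.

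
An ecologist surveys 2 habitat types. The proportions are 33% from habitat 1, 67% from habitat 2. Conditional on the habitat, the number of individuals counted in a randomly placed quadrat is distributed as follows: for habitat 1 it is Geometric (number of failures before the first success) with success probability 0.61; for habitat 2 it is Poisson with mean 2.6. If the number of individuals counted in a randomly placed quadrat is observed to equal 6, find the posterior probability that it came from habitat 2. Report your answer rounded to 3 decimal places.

Likelihoods P(X=6 | ·): 1: 0.00214643; 2: 0.0318671.
Posterior ∝ prior × likelihood. Numerator for 2: 0.67·0.0318671 = 0.0213509.
Normalizing constant: 0.33·0.00214643 + 0.67·0.0318671 = 0.0220593.
P(2 | observation) = 0.0213509 / 0.0220593 = 0.96789.

0.968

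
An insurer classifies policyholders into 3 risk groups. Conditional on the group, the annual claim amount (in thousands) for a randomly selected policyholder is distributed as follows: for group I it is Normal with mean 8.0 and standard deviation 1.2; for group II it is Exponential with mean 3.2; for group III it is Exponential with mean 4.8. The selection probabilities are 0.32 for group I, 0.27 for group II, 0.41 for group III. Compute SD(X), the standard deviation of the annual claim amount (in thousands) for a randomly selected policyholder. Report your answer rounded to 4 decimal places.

Per component, I: μ=8, E[X²]=65.44; II: μ=3.2, E[X²]=20.48; III: μ=4.8, E[X²]=46.08.
E[X] = 0.32·8 + 0.27·3.2 + 0.41·4.8 = 5.392.
E[X²] = 0.32·65.44 + 0.27·20.48 + 0.41·46.08 = 45.3632.
Var(X) = E[X²] − (E[X])² = 45.3632 − 29.0737 = 16.2895.
SD(X) = √16.2895 = 4.03603.

4.0360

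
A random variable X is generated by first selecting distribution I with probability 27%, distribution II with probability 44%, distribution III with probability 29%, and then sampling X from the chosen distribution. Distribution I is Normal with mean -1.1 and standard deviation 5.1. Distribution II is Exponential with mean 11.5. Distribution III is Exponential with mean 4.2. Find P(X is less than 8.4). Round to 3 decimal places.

0.740

Conditional on each component, P(X < 8.4): I: 0.968751; II: 0.5183; III: 0.864665.
By total probability, P(X < 8.4) = 0.27·0.968751 + 0.44·0.5183 + 0.29·0.864665 = 0.740368.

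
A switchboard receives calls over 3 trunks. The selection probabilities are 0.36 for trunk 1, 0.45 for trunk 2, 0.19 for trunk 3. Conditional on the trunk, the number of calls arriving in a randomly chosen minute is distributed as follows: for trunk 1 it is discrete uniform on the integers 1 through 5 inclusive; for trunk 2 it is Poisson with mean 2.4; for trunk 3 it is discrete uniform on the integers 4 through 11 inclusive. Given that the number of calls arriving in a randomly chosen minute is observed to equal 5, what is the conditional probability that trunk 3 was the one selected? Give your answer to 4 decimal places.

0.1933

Likelihoods P(X=5 | ·): 1: 0.2; 2: 0.0601961; 3: 0.125.
Posterior ∝ prior × likelihood. Numerator for 3: 0.19·0.125 = 0.02375.
Normalizing constant: 0.36·0.2 + 0.45·0.0601961 + 0.19·0.125 = 0.122838.
P(3 | observation) = 0.02375 / 0.122838 = 0.193344.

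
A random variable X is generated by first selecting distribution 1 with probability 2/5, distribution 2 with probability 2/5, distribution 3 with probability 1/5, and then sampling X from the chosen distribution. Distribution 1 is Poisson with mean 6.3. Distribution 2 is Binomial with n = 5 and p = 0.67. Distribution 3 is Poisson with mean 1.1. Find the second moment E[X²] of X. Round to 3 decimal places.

23.789

For each component E[X²] = Var + (mean)², giving 1: 45.99; 2: 12.328; 3: 2.31.
Overall E[X²] = 0.4·45.99 + 0.4·12.328 + 0.2·2.31 = 23.7892.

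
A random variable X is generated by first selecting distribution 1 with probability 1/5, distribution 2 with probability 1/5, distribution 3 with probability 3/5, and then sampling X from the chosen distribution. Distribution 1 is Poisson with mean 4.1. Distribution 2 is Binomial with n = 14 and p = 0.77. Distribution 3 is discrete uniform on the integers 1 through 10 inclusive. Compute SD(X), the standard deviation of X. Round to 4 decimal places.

3.4105

Per component, 1: μ=4.1, E[X²]=20.91; 2: μ=10.78, E[X²]=118.688; 3: μ=5.5, E[X²]=38.5.
E[X] = 0.2·4.1 + 0.2·10.78 + 0.6·5.5 = 6.276.
E[X²] = 0.2·20.91 + 0.2·118.688 + 0.6·38.5 = 51.0196.
Var(X) = E[X²] − (E[X])² = 51.0196 − 39.3882 = 11.6314.
SD(X) = √11.6314 = 3.41048.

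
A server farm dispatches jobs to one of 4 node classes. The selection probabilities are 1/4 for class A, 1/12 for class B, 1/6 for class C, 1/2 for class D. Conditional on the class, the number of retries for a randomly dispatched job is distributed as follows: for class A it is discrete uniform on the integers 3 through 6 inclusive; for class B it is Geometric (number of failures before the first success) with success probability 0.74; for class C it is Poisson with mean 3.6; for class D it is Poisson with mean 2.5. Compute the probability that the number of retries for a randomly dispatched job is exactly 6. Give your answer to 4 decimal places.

0.0902

Conditional on each class, P(X = 6): A: 0.25; B: 0.000228598; C: 0.0826081; D: 0.0278337.
By total probability, P(X = 6) = 0.25·0.25 + 0.0833333·0.000228598 + 0.166667·0.0826081 + 0.5·0.0278337 = 0.0902039.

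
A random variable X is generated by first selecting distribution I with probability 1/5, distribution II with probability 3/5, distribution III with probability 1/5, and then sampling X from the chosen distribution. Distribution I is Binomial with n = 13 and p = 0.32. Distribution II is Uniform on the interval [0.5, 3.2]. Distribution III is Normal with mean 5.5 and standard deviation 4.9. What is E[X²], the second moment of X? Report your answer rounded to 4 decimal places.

17.2969

For each component E[X²] = Var + (mean)², giving I: 20.1344; II: 4.03; III: 54.26.
Overall E[X²] = 0.2·20.1344 + 0.6·4.03 + 0.2·54.26 = 17.2969.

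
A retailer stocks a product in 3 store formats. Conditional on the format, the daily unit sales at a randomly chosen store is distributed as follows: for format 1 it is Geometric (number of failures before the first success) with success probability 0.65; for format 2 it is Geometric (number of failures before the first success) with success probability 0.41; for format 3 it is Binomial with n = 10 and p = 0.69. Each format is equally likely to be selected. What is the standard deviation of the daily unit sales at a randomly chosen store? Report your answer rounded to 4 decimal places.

3.1716

Per component, 1: μ=0.538462, E[X²]=1.11834; 2: μ=1.43902, E[X²]=5.58061; 3: μ=6.9, E[X²]=49.749.
E[X] = 0.333333·0.538462 + 0.333333·1.43902 + 0.333333·6.9 = 2.95916.
E[X²] = 0.333333·1.11834 + 0.333333·5.58061 + 0.333333·49.749 = 18.816.
Var(X) = E[X²] − (E[X])² = 18.816 − 8.75664 = 10.0593.
SD(X) = √10.0593 = 3.17165.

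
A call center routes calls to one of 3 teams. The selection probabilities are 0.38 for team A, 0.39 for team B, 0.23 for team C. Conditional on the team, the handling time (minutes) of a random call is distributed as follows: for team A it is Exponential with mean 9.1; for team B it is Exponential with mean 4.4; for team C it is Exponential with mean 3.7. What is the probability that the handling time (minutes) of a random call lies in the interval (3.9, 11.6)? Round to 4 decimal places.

0.3443

Conditional on each team, P(3.9 < X < 11.6): A: 0.371931; B: 0.340531; C: 0.305028.
By total probability, P(3.9 < X < 11.6) = 0.38·0.371931 + 0.39·0.340531 + 0.23·0.305028 = 0.344297.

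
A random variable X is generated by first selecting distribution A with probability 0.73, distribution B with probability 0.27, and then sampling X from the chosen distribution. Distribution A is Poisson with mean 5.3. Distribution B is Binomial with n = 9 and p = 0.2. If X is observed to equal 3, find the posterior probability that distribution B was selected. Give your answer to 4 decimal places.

Likelihoods P(X=3 | ·): A: 0.123856; B: 0.176161.
Posterior ∝ prior × likelihood. Numerator for B: 0.27·0.176161 = 0.0475634.
Normalizing constant: 0.73·0.123856 + 0.27·0.176161 = 0.137978.
P(B | observation) = 0.0475634 / 0.137978 = 0.344717.

0.3447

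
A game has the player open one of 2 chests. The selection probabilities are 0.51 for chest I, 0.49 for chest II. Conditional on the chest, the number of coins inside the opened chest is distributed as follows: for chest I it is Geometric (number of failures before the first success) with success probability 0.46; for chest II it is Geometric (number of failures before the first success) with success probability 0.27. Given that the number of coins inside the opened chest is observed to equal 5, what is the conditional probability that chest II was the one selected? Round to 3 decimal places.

0.718

Likelihoods P(X=5 | ·): I: 0.0211216; II: 0.0559729.
Posterior ∝ prior × likelihood. Numerator for II: 0.49·0.0559729 = 0.0274267.
Normalizing constant: 0.51·0.0211216 + 0.49·0.0559729 = 0.0381987.
P(II | observation) = 0.0274267 / 0.0381987 = 0.718001.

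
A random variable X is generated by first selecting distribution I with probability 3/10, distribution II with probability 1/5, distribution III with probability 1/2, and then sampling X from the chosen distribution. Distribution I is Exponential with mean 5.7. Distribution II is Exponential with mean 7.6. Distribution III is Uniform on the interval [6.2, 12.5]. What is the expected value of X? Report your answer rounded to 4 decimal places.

Component means — I: 5.7; II: 7.6; III: 9.35.
E[X] = 0.3·5.7 + 0.2·7.6 + 0.5·9.35 = 7.905.

7.9050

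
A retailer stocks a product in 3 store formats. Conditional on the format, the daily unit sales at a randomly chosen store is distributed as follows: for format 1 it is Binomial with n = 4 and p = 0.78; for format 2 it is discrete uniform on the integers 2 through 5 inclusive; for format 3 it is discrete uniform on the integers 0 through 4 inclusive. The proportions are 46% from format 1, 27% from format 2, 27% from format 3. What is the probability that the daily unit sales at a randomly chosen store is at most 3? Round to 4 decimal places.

0.6407

Conditional on each format, P(X ≤ 3): 1: 0.629849; 2: 0.5; 3: 0.8.
By total probability, P(X ≤ 3) = 0.46·0.629849 + 0.27·0.5 + 0.27·0.8 = 0.640731.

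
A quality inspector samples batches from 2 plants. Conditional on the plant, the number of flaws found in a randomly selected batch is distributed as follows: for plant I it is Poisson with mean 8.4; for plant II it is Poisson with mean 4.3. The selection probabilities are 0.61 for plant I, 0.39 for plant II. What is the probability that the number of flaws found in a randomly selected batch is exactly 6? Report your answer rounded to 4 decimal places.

Conditional on each plant, P(X = 6): I: 0.109716; II: 0.119127.
By total probability, P(X = 6) = 0.61·0.109716 + 0.39·0.119127 = 0.113386.

0.1134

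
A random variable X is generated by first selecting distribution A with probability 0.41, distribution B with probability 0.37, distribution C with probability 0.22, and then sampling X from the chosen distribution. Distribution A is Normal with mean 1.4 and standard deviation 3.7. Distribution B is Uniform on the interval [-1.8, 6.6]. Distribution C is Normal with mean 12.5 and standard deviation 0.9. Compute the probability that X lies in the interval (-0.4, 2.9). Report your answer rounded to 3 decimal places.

Conditional on each component, P(-0.4 < X < 2.9): A: 0.344099; B: 0.392857; C: 0.
By total probability, P(-0.4 < X < 2.9) = 0.41·0.344099 + 0.37·0.392857 + 0.22·0 = 0.286438.

0.286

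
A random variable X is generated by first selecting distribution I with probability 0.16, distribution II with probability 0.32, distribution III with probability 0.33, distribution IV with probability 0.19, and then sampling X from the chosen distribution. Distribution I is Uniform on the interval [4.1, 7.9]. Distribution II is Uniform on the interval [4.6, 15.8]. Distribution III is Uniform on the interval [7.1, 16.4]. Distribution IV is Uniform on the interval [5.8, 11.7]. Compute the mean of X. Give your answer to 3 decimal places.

9.764

Component means — I: 6; II: 10.2; III: 11.75; IV: 8.75.
E[X] = 0.16·6 + 0.32·10.2 + 0.33·11.75 + 0.19·8.75 = 9.764.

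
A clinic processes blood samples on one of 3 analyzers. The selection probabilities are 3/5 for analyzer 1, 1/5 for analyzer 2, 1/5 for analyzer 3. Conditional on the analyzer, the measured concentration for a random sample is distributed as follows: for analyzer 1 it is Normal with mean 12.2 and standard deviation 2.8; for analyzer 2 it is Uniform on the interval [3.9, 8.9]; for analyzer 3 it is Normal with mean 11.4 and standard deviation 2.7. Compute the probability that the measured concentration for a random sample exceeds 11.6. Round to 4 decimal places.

Conditional on each analyzer, P(X > 11.6): 1: 0.584838; 2: 0; 3: 0.470476.
By total probability, P(X > 11.6) = 0.6·0.584838 + 0.2·0 + 0.2·0.470476 = 0.444998.

0.4450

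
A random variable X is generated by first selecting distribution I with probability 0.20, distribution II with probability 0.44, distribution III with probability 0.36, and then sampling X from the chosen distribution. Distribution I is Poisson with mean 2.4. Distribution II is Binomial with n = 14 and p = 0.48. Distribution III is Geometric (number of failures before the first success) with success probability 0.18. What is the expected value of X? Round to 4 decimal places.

5.0768

Component means — I: 2.4; II: 6.72; III: 4.55556.
E[X] = 0.2·2.4 + 0.44·6.72 + 0.36·4.55556 = 5.0768.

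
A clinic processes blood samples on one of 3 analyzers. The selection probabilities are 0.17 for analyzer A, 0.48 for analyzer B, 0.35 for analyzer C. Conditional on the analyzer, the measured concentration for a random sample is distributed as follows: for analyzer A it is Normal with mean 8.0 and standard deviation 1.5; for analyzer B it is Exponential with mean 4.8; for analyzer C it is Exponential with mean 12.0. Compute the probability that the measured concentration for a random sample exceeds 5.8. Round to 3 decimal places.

0.517

Conditional on each analyzer, P(X > 5.8): A: 0.928767; B: 0.298695; C: 0.616724.
By total probability, P(X > 5.8) = 0.17·0.928767 + 0.48·0.298695 + 0.35·0.616724 = 0.517117.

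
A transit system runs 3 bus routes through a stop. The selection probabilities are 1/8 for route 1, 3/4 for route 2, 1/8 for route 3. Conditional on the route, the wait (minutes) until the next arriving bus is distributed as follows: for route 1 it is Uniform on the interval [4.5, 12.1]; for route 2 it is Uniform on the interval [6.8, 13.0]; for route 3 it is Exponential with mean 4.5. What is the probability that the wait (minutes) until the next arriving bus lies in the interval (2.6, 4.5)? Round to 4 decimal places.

Conditional on each route, P(2.6 < X < 4.5): 1: 0; 2: 0; 3: 0.193265.
By total probability, P(2.6 < X < 4.5) = 0.125·0 + 0.75·0 + 0.125·0.193265 = 0.0241581.

0.0242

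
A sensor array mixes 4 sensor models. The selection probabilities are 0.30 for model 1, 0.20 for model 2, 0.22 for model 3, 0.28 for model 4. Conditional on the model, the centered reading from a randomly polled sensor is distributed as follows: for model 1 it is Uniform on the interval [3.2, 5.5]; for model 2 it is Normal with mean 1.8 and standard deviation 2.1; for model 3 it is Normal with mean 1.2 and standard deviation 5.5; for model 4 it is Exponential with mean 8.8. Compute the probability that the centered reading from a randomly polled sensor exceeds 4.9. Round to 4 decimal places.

Conditional on each model, P(X > 4.9): 1: 0.26087; 2: 0.0699464; 3: 0.25056; 4: 0.573029.
By total probability, P(X > 4.9) = 0.3·0.26087 + 0.2·0.0699464 + 0.22·0.25056 + 0.28·0.573029 = 0.307822.

0.3078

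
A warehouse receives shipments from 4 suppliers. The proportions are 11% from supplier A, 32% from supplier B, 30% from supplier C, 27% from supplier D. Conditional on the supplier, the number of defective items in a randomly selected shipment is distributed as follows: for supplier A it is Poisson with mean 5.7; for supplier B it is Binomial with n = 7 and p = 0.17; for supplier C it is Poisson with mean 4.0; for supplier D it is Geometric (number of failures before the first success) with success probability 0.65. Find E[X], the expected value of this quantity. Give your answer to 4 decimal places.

2.3532

Component means — A: 5.7; B: 1.19; C: 4; D: 0.538462.
E[X] = 0.11·5.7 + 0.32·1.19 + 0.3·4 + 0.27·0.538462 = 2.35318.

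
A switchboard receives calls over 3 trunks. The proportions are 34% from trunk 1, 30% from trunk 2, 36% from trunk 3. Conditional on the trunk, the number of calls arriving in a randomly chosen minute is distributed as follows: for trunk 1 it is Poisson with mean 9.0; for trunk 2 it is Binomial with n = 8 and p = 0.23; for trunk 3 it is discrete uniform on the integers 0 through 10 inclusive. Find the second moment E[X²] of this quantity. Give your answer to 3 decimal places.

44.641

For each component E[X²] = Var + (mean)², giving 1: 90; 2: 4.8024; 3: 35.
Overall E[X²] = 0.34·90 + 0.3·4.8024 + 0.36·35 = 44.6407.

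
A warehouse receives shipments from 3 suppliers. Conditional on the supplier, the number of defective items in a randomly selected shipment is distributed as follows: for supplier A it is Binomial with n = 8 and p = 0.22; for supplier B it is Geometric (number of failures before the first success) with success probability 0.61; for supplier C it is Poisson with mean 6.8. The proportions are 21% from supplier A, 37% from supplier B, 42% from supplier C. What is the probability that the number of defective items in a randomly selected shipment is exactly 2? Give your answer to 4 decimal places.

Conditional on each supplier, P(X = 2): A: 0.30519; B: 0.092781; C: 0.0257505.
By total probability, P(X = 2) = 0.21·0.30519 + 0.37·0.092781 + 0.42·0.0257505 = 0.109234.

0.1092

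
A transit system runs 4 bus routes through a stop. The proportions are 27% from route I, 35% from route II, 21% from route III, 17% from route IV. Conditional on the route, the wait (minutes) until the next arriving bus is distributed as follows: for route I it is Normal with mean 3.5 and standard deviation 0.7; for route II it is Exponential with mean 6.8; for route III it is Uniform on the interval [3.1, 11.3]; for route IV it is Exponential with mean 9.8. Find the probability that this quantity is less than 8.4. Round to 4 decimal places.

0.7518

Conditional on each route, P(X < 8.4): I: 1; II: 0.709251; III: 0.646341; IV: 0.575627.
By total probability, P(X < 8.4) = 0.27·1 + 0.35·0.709251 + 0.21·0.646341 + 0.17·0.575627 = 0.751826.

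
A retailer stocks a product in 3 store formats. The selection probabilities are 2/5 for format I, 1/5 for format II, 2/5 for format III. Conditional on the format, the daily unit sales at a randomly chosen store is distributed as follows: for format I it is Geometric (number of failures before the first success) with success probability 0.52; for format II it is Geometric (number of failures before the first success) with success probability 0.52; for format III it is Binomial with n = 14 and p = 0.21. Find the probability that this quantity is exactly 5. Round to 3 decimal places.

0.047

Conditional on each format, P(X = 5): I: 0.0132498; II: 0.0132498; III: 0.0979951.
By total probability, P(X = 5) = 0.4·0.0132498 + 0.2·0.0132498 + 0.4·0.0979951 = 0.0471479.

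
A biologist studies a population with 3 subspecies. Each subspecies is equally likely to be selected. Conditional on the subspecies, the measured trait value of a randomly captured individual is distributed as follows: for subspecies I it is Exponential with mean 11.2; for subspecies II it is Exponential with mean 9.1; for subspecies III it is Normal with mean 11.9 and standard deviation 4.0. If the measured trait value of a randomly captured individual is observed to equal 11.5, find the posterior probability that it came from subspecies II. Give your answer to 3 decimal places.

Likelihoods f(11.5 | ·): I: 0.0319782; II: 0.0310545; III: 0.0992381.
Posterior ∝ prior × likelihood. Numerator for II: 0.333333·0.0310545 = 0.0103515.
Normalizing constant: 0.333333·0.0319782 + 0.333333·0.0310545 + 0.333333·0.0992381 = 0.0540903.
P(II | observation) = 0.0103515 / 0.0540903 = 0.191375.

0.191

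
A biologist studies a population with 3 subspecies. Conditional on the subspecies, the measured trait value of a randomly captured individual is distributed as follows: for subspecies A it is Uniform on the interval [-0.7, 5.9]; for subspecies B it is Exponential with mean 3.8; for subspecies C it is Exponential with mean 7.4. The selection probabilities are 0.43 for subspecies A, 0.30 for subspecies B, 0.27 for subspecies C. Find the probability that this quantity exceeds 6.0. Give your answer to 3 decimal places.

Conditional on each subspecies, P(X > 6.0): A: 0; B: 0.206192; C: 0.444498.
By total probability, P(X > 6.0) = 0.43·0 + 0.3·0.206192 + 0.27·0.444498 = 0.181872.

0.182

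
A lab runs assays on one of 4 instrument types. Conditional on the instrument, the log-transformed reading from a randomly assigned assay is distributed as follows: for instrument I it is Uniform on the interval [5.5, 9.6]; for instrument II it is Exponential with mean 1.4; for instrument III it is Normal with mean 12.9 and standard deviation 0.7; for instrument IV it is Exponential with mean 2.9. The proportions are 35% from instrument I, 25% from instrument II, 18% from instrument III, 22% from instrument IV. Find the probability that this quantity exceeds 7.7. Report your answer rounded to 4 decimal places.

Conditional on each instrument, P(X > 7.7): I: 0.463415; II: 0.00408677; III: 1; IV: 0.0702867.
By total probability, P(X > 7.7) = 0.35·0.463415 + 0.25·0.00408677 + 0.18·1 + 0.22·0.0702867 = 0.35868.

0.3587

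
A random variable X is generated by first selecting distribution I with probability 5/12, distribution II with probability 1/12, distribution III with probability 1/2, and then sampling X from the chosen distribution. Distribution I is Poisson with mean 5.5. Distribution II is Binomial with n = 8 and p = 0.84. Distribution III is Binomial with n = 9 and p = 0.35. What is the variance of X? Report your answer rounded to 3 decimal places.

5.138

Per component, I: μ=5.5, E[X²]=35.75; II: μ=6.72, E[X²]=46.2336; III: μ=3.15, E[X²]=11.97.
E[X] = 0.416667·5.5 + 0.0833333·6.72 + 0.5·3.15 = 4.42667.
E[X²] = 0.416667·35.75 + 0.0833333·46.2336 + 0.5·11.97 = 24.7336.
Var(X) = E[X²] − (E[X])² = 24.7336 − 19.5954 = 5.13826.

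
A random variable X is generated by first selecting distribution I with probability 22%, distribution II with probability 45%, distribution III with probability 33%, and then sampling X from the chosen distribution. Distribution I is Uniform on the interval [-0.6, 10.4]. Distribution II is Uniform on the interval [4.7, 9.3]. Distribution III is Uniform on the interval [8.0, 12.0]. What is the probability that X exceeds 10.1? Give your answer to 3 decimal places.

0.163

Conditional on each component, P(X > 10.1): I: 0.0272727; II: 0; III: 0.475.
By total probability, P(X > 10.1) = 0.22·0.0272727 + 0.45·0 + 0.33·0.475 = 0.16275.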